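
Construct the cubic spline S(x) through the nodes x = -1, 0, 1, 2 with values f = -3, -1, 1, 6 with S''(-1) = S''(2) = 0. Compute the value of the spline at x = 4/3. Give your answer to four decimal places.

2.3704

With m_i denoting the second derivative at x_i, h_i = 1, 1, 1, and Δ_i = (y_(i+1) − y_i)/h_i = 2, 2, 5:
  1·m_0 + 4·m_1 + 1·m_2 = 6(Δ_1 - Δ_0) = 0
  1·m_1 + 4·m_2 + 1·m_3 = 6(Δ_2 - Δ_1) = 18
Natural end conditions: m_0 = m_3 = 0.
Hence m_0 = 0, m_1 = -6/5, m_2 = 24/5, m_3 = 0.
On [1, 2], S(x) = 1 + 17/5·(x - 1) + 12/5·(x - 1)² - 4/5·(x - 1)³.
With (x - 1) = 1/3: S(4/3) = 64/27.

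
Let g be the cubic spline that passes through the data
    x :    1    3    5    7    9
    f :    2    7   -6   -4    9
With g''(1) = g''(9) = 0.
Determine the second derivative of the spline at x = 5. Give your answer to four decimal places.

Write M_i for g''(x_i). With h_i = 2, 2, 2, 2 and divided differences Δ_i = 5/2, -13/2, 1, 13/2, the continuity of g' gives the tridiagonal system
  2·M_0 + 8·M_1 + 2·M_2 = 6(Δ_1 - Δ_0) = -54
  2·M_1 + 8·M_2 + 2·M_3 = 6(Δ_2 - Δ_1) = 45
  2·M_2 + 8·M_3 + 2·M_4 = 6(Δ_3 - Δ_2) = 33
Natural end conditions: M_0 = M_4 = 0.
Solving the tridiagonal system: M_0 = 0, M_1 = -957/112, M_2 = 201/28, M_3 = 261/112, M_4 = 0.

7.1786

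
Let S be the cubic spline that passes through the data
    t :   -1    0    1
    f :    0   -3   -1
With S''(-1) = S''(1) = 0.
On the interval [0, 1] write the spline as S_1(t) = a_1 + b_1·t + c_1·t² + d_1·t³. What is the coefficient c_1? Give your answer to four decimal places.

With σ_i denoting the second derivative at x_i, h_i = 1, 1, and Δ_i = (y_(i+1) − y_i)/h_i = -3, 2:
  1·σ_0 + 4·σ_1 + 1·σ_2 = 6(Δ_1 - Δ_0) = 30
Natural end conditions: σ_0 = σ_2 = 0.
Solving the tridiagonal system: σ_0 = 0, σ_1 = 15/2, σ_2 = 0.
On [0, 1], with S_1(t) = a_1 + b_1·t + c_1·t² + d_1·t³: c_1 = σ_1/2 = 15/4, d_1 = (σ_2 - σ_1)/(6h_1) = -5/4, b_1 = Δ_1 - h_1(2σ_1 + σ_2)/6 = -1/2.

3.7500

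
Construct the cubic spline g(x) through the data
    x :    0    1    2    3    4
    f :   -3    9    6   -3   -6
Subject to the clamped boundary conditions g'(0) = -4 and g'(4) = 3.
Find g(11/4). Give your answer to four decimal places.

Let σ_i = g''(x_i). Step sizes h_i = 1, 1, 1, 1; slopes of the chords Δ_i = (y_(i+1) - y_i)/h_i = 12, -3, -9, -3.
  1·σ_0 + 4·σ_1 + 1·σ_2 = 6(Δ_1 - Δ_0) = -90
  1·σ_1 + 4·σ_2 + 1·σ_3 = 6(Δ_2 - Δ_1) = -36
  1·σ_2 + 4·σ_3 + 1·σ_4 = 6(Δ_3 - Δ_2) = 36
Clamped end conditions give two more equations: 2h_0·σ_0 + h_0·σ_1 = 6(Δ_0 - g'(0)) = 96 and h_3·σ_3 + 2h_3·σ_4 = 6(g'(4) - Δ_3) = 36.
Solving: σ_0 = 947/14, σ_1 = -275/7, σ_2 = -1/2, σ_3 = 37/7, σ_4 = 215/14.
On [2, 3], g(x) = 6 - 68/7·(x - 2) - 1/4·(x - 2)² + 27/28·(x - 2)³.
With (x - 2) = 3/4: g(11/4) = -261/256.

-1.0195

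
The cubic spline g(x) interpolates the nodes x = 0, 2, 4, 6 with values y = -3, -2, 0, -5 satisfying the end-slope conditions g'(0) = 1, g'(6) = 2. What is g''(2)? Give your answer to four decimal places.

Put σ_i = g'' at the i-th knot. Here h = (2, 2, 2) and Δ = (1/2, 1, -5/2), so the interior equations h_(i-1)·σ_(i-1) + 2(h_(i-1)+h_i)·σ_i + h_i·σ_(i+1) = 6(Δ_i − Δ_(i-1)) read
  2·σ_0 + 8·σ_1 + 2·σ_2 = 6(Δ_1 - Δ_0) = 3
  2·σ_1 + 8·σ_2 + 2·σ_3 = 6(Δ_2 - Δ_1) = -21
Clamped end conditions give two more equations: 2h_0·σ_0 + h_0·σ_1 = 6(Δ_0 - g'(0)) = -3 and h_2·σ_2 + 2h_2·σ_3 = 6(g'(6) - Δ_2) = 27.
Forward elimination and back-substitution give σ_0 = -28/15, σ_1 = 67/30, σ_2 = -167/30, σ_3 = 143/15.

2.2333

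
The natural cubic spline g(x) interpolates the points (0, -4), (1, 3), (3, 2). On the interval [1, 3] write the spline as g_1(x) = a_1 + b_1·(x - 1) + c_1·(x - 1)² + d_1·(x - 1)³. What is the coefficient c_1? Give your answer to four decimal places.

Put M_i = g'' at the i-th knot. Here h = (1, 2) and Δ = (7, -1/2), so the interior equations h_(i-1)·M_(i-1) + 2(h_(i-1)+h_i)·M_i + h_i·M_(i+1) = 6(Δ_i − Δ_(i-1)) read
  1·M_0 + 6·M_1 + 2·M_2 = 6(Δ_1 - Δ_0) = -45
Natural end conditions: M_0 = M_2 = 0.
Hence M_0 = 0, M_1 = -15/2, M_2 = 0.
On [1, 3], with g_1(x) = a_1 + b_1·(x - 1) + c_1·(x - 1)² + d_1·(x - 1)³: c_1 = M_1/2 = -15/4, d_1 = (M_2 - M_1)/(6h_1) = 5/8, b_1 = Δ_1 - h_1(2M_1 + M_2)/6 = 9/2.

-3.7500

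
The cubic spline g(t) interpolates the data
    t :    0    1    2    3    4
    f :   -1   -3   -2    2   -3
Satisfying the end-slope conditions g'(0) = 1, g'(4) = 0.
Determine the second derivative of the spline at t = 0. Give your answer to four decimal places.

-11.6071

Put M_i = g'' at the i-th knot. Here h = (1, 1, 1, 1) and Δ = (-2, 1, 4, -5), so the interior equations h_(i-1)·M_(i-1) + 2(h_(i-1)+h_i)·M_i + h_i·M_(i+1) = 6(Δ_i − Δ_(i-1)) read
  1·M_0 + 4·M_1 + 1·M_2 = 6(Δ_1 - Δ_0) = 18
  1·M_1 + 4·M_2 + 1·M_3 = 6(Δ_2 - Δ_1) = 18
  1·M_2 + 4·M_3 + 1·M_4 = 6(Δ_3 - Δ_2) = -54
Clamped end conditions give two more equations: 2h_0·M_0 + h_0·M_1 = 6(Δ_0 - g'(0)) = -18 and h_3·M_3 + 2h_3·M_4 = 6(g'(4) - Δ_3) = 30.
Hence M_0 = -325/28, M_1 = 73/14, M_2 = 35/4, M_3 = -311/14, M_4 = 731/28.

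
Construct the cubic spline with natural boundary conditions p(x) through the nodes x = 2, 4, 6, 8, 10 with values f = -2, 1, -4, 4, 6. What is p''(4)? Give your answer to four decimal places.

-4.7679

With m_i denoting the second derivative at x_i, h_i = 2, 2, 2, 2, and Δ_i = (y_(i+1) − y_i)/h_i = 3/2, -5/2, 4, 1:
  2·m_0 + 8·m_1 + 2·m_2 = 6(Δ_1 - Δ_0) = -24
  2·m_1 + 8·m_2 + 2·m_3 = 6(Δ_2 - Δ_1) = 39
  2·m_2 + 8·m_3 + 2·m_4 = 6(Δ_3 - Δ_2) = -18
Natural end conditions: m_0 = m_4 = 0.
Solving the tridiagonal system: m_0 = 0, m_1 = -267/56, m_2 = 99/14, m_3 = -225/56, m_4 = 0.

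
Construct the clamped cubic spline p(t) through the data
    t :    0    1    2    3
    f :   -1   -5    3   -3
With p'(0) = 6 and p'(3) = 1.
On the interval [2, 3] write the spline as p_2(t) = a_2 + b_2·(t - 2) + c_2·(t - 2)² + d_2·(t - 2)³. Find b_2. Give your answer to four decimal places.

With M_i denoting the second derivative at x_i, h_i = 1, 1, 1, and Δ_i = (y_(i+1) − y_i)/h_i = -4, 8, -6:
  1·M_0 + 4·M_1 + 1·M_2 = 6(Δ_1 - Δ_0) = 72
  1·M_1 + 4·M_2 + 1·M_3 = 6(Δ_2 - Δ_1) = -84
Clamped end conditions give two more equations: 2h_0·M_0 + h_0·M_1 = 6(Δ_0 - p'(0)) = -60 and h_2·M_2 + 2h_2·M_3 = 6(p'(3) - Δ_2) = 42.
Solving the tridiagonal system: M_0 = -758/15, M_1 = 616/15, M_2 = -626/15, M_3 = 628/15.
On [2, 3], with p_2(t) = a_2 + b_2·(t - 2) + c_2·(t - 2)² + d_2·(t - 2)³: c_2 = M_2/2 = -313/15, d_2 = (M_3 - M_2)/(6h_2) = 209/15, b_2 = Δ_2 - h_2(2M_2 + M_3)/6 = 14/15.

0.9333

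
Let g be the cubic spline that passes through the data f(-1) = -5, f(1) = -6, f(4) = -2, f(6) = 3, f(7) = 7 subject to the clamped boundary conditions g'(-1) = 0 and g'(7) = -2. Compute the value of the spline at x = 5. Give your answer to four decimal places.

With m_i denoting the second derivative at x_i, h_i = 2, 3, 2, 1, and Δ_i = (y_(i+1) − y_i)/h_i = -1/2, 4/3, 5/2, 4:
  2·m_0 + 10·m_1 + 3·m_2 = 6(Δ_1 - Δ_0) = 11
  3·m_1 + 10·m_2 + 2·m_3 = 6(Δ_2 - Δ_1) = 7
  2·m_2 + 6·m_3 + 1·m_4 = 6(Δ_3 - Δ_2) = 9
Clamped end conditions give two more equations: 2h_0·m_0 + h_0·m_1 = 6(Δ_0 - g'(-1)) = -3 and h_3·m_3 + 2h_3·m_4 = 6(g'(7) - Δ_3) = -36.
Solving: m_0 = -577/364, m_1 = 152/91, m_2 = -461/546, m_3 = 1424/273, m_4 = -5626/273.
On [4, 6], g(x) = -2 + 241/182·(x - 4) - 461/1092·(x - 4)² + 1103/2184·(x - 4)³.
With (x - 4) = 1: g(5) = -185/312.

-0.5929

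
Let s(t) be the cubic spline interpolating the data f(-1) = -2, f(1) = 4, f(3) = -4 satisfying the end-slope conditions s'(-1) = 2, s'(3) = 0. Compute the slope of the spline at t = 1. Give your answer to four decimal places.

-1.2500

Let M_i = s''(x_i). Step sizes h_i = 2, 2; slopes of the chords Δ_i = (y_(i+1) - y_i)/h_i = 3, -4.
  2·M_0 + 8·M_1 + 2·M_2 = 6(Δ_1 - Δ_0) = -42
Clamped end conditions give two more equations: 2h_0·M_0 + h_0·M_1 = 6(Δ_0 - s'(-1)) = 6 and h_1·M_1 + 2h_1·M_2 = 6(s'(3) - Δ_1) = 24.
Solving the tridiagonal system: M_0 = 25/4, M_1 = -19/2, M_2 = 43/4.
On [1, 3], s'(t) = b_1 + 2c_1·(t - 1) + 3d_1·(t - 1)² with b_1 = Δ_1 - h_1(2M_1 + M_2)/6 = -5/4, c_1 = M_1/2 = -19/4, d_1 = (M_2 - M_1)/(6h_1) = 27/16. So s'(1) = -5/4.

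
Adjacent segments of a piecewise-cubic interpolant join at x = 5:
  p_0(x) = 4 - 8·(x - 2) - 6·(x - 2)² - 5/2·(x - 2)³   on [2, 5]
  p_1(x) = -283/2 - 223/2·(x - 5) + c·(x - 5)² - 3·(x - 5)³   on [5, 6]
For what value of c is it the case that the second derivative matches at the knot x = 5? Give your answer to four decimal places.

p_0''(x) = -12 - 15·(x - 2), so p_0''(5) = -57. On the right, p_1''(5) = 2c, so c = -57/2.

-28.5000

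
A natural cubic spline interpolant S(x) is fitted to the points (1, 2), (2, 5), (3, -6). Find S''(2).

-21

Put M_i = S'' at the i-th knot. Here h = (1, 1) and Δ = (3, -11), so the interior equations h_(i-1)·M_(i-1) + 2(h_(i-1)+h_i)·M_i + h_i·M_(i+1) = 6(Δ_i − Δ_(i-1)) read
  1·M_0 + 4·M_1 + 1·M_2 = 6(Δ_1 - Δ_0) = -84
Natural end conditions: M_0 = M_2 = 0.
Hence M_0 = 0, M_1 = -21, M_2 = 0.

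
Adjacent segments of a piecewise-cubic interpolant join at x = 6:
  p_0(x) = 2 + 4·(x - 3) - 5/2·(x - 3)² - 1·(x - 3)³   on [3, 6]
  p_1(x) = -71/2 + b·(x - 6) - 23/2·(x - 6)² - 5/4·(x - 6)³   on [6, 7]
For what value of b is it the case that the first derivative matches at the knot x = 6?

-38

p_0'(x) = 4 - 5·(x - 3) - 3·(x - 3)², so p_0'(6) = -38. On the right, p_1'(6) = b, so b = -38.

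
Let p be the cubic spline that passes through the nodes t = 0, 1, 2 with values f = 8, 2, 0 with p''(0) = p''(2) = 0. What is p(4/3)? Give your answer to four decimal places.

0.9630

Write σ_i for p''(x_i). With h_i = 1, 1 and divided differences Δ_i = -6, -2, the continuity of p' gives the tridiagonal system
  1·σ_0 + 4·σ_1 + 1·σ_2 = 6(Δ_1 - Δ_0) = 24
Natural end conditions: σ_0 = σ_2 = 0.
Solving the tridiagonal system: σ_0 = 0, σ_1 = 6, σ_2 = 0.
On [1, 2], p(t) = 2 - 4·(t - 1) + 3·(t - 1)² - 1·(t - 1)³.
With (t - 1) = 1/3: p(4/3) = 26/27.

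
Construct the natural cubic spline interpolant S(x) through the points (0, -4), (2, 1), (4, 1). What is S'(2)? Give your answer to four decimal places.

Write m_i for S''(x_i). With h_i = 2, 2 and divided differences Δ_i = 5/2, 0, the continuity of S' gives the tridiagonal system
  2·m_0 + 8·m_1 + 2·m_2 = 6(Δ_1 - Δ_0) = -15
Natural end conditions: m_0 = m_2 = 0.
Forward elimination and back-substitution give m_0 = 0, m_1 = -15/8, m_2 = 0.
On [2, 4], S'(x) = b_1 + 2c_1·(x - 2) + 3d_1·(x - 2)² with b_1 = Δ_1 - h_1(2m_1 + m_2)/6 = 5/4, c_1 = m_1/2 = -15/16, d_1 = (m_2 - m_1)/(6h_1) = 5/32. So S'(2) = 5/4.

1.2500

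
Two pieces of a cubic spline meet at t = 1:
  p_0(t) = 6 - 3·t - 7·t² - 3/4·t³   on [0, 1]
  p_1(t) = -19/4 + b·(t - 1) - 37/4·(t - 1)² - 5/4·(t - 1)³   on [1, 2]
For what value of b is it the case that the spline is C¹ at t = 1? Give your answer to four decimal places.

-19.2500

p_0'(t) = -3 - 14·t - 9/4·t², so p_0'(1) = -77/4. On the right, p_1'(1) = b, so b = -77/4.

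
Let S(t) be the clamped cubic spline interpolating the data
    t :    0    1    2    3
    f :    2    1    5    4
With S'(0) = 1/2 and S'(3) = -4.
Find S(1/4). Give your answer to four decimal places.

Put m_i = S'' at the i-th knot. Here h = (1, 1, 1) and Δ = (-1, 4, -1), so the interior equations h_(i-1)·m_(i-1) + 2(h_(i-1)+h_i)·m_i + h_i·m_(i+1) = 6(Δ_i − Δ_(i-1)) read
  1·m_0 + 4·m_1 + 1·m_2 = 6(Δ_1 - Δ_0) = 30
  1·m_1 + 4·m_2 + 1·m_3 = 6(Δ_2 - Δ_1) = -30
Clamped end conditions give two more equations: 2h_0·m_0 + h_0·m_1 = 6(Δ_0 - S'(0)) = -9 and h_2·m_2 + 2h_2·m_3 = 6(S'(3) - Δ_2) = -18.
Solving: m_0 = -54/5, m_1 = 63/5, m_2 = -48/5, m_3 = -21/5.
On [0, 1], S(t) = 2 + 1/2·t - 27/5·t² + 39/10·t³.
With t = 1/4: S(1/4) = 1183/640.

1.8484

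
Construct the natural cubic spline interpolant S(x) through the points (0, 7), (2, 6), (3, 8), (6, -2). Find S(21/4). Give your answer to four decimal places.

2.0484

Write m_i for S''(x_i). With h_i = 2, 1, 3 and divided differences Δ_i = -1/2, 2, -10/3, the continuity of S' gives the tridiagonal system
  2·m_0 + 6·m_1 + 1·m_2 = 6(Δ_1 - Δ_0) = 15
  1·m_1 + 8·m_2 + 3·m_3 = 6(Δ_2 - Δ_1) = -32
Natural end conditions: m_0 = m_3 = 0.
Solving: m_0 = 0, m_1 = 152/47, m_2 = -207/47, m_3 = 0.
On [3, 6], S(x) = 8 + 151/141·(x - 3) - 207/94·(x - 3)² + 23/94·(x - 3)³.
With (x - 3) = 9/4: S(21/4) = 12323/6016.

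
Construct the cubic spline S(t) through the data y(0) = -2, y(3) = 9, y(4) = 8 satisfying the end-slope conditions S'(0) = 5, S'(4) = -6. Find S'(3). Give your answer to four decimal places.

With m_i denoting the second derivative at x_i, h_i = 3, 1, and Δ_i = (y_(i+1) − y_i)/h_i = 11/3, -1:
  3·m_0 + 8·m_1 + 1·m_2 = 6(Δ_1 - Δ_0) = -28
Clamped end conditions give two more equations: 2h_0·m_0 + h_0·m_1 = 6(Δ_0 - S'(0)) = -8 and h_1·m_1 + 2h_1·m_2 = 6(S'(4) - Δ_1) = -30.
Solving: m_0 = -7/12, m_1 = -3/2, m_2 = -57/4.
On [3, 4], S'(t) = b_1 + 2c_1·(t - 3) + 3d_1·(t - 3)² with b_1 = Δ_1 - h_1(2m_1 + m_2)/6 = 15/8, c_1 = m_1/2 = -3/4, d_1 = (m_2 - m_1)/(6h_1) = -17/8. So S'(3) = 15/8.

1.8750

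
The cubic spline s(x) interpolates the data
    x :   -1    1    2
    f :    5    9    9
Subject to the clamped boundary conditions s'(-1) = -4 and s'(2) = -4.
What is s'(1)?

Let M_i = s''(x_i). Step sizes h_i = 2, 1; slopes of the chords Δ_i = (y_(i+1) - y_i)/h_i = 2, 0.
  2·M_0 + 6·M_1 + 1·M_2 = 6(Δ_1 - Δ_0) = -12
Clamped end conditions give two more equations: 2h_0·M_0 + h_0·M_1 = 6(Δ_0 - s'(-1)) = 36 and h_1·M_1 + 2h_1·M_2 = 6(s'(2) - Δ_1) = -24.
Hence M_0 = 11, M_1 = -4, M_2 = -10.
On [1, 2], s'(x) = b_1 + 2c_1·(x - 1) + 3d_1·(x - 1)² with b_1 = Δ_1 - h_1(2M_1 + M_2)/6 = 3, c_1 = M_1/2 = -2, d_1 = (M_2 - M_1)/(6h_1) = -1. So s'(1) = 3.

3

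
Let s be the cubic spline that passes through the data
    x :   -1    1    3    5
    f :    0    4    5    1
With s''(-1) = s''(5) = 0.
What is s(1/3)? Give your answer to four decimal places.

With m_i denoting the second derivative at x_i, h_i = 2, 2, 2, and Δ_i = (y_(i+1) − y_i)/h_i = 2, 1/2, -2:
  2·m_0 + 8·m_1 + 2·m_2 = 6(Δ_1 - Δ_0) = -9
  2·m_1 + 8·m_2 + 2·m_3 = 6(Δ_2 - Δ_1) = -15
Natural end conditions: m_0 = m_3 = 0.
Solving: m_0 = 0, m_1 = -7/10, m_2 = -17/10, m_3 = 0.
On [-1, 1], s(x) = 0 + 67/30·(x + 1) + 0·(x + 1)² - 7/120·(x + 1)³.
With (x + 1) = 4/3: s(1/3) = 230/81.

2.8395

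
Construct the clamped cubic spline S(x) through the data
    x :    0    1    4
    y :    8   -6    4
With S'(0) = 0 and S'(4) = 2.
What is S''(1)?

25

Let M_i = S''(x_i). Step sizes h_i = 1, 3; slopes of the chords Δ_i = (y_(i+1) - y_i)/h_i = -14, 10/3.
  1·M_0 + 8·M_1 + 3·M_2 = 6(Δ_1 - Δ_0) = 104
Clamped end conditions give two more equations: 2h_0·M_0 + h_0·M_1 = 6(Δ_0 - S'(0)) = -84 and h_1·M_1 + 2h_1·M_2 = 6(S'(4) - Δ_1) = -8.
Solving the tridiagonal system: M_0 = -109/2, M_1 = 25, M_2 = -83/6.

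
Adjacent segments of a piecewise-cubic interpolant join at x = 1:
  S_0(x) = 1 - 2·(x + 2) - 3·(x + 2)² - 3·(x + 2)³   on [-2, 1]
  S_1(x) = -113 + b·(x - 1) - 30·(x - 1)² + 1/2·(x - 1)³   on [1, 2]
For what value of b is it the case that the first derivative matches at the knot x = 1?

-101

S_0'(x) = -2 - 6·(x + 2) - 9·(x + 2)², so S_0'(1) = -101. On the right, S_1'(1) = b, so b = -101.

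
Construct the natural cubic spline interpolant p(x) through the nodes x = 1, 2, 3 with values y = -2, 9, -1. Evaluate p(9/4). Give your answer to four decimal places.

Put m_i = p'' at the i-th knot. Here h = (1, 1) and Δ = (11, -10), so the interior equations h_(i-1)·m_(i-1) + 2(h_(i-1)+h_i)·m_i + h_i·m_(i+1) = 6(Δ_i − Δ_(i-1)) read
  1·m_0 + 4·m_1 + 1·m_2 = 6(Δ_1 - Δ_0) = -126
Natural end conditions: m_0 = m_2 = 0.
Solving: m_0 = 0, m_1 = -63/2, m_2 = 0.
On [2, 3], p(x) = 9 + 1/2·(x - 2) - 63/4·(x - 2)² + 21/4·(x - 2)³.
With (x - 2) = 1/4: p(9/4) = 2105/256.

8.2227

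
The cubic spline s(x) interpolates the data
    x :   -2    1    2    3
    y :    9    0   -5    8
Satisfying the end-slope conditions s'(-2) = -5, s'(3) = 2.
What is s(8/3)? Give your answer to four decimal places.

4.9080

Write M_i for s''(x_i). With h_i = 3, 1, 1 and divided differences Δ_i = -3, -5, 13, the continuity of s' gives the tridiagonal system
  3·M_0 + 8·M_1 + 1·M_2 = 6(Δ_1 - Δ_0) = -12
  1·M_1 + 4·M_2 + 1·M_3 = 6(Δ_2 - Δ_1) = 108
Clamped end conditions give two more equations: 2h_0·M_0 + h_0·M_1 = 6(Δ_0 - s'(-2)) = 12 and h_2·M_2 + 2h_2·M_3 = 6(s'(3) - Δ_2) = -66.
Forward elimination and back-substitution give M_0 = 194/29, M_1 = -272/29, M_2 = 1246/29, M_3 = -1580/29.
On [2, 3], s(x) = -5 + 225/29·(x - 2) + 623/29·(x - 2)² - 471/29·(x - 2)³.
With (x - 2) = 2/3: s(8/3) = 427/87.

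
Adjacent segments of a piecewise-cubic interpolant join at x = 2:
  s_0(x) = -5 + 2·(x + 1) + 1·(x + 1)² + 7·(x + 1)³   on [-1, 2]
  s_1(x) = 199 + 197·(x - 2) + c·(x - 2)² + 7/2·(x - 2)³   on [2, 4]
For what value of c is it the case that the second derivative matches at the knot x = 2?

64

s_0''(x) = 2 + 42·(x + 1), so s_0''(2) = 128. On the right, s_1''(2) = 2c, so c = 64.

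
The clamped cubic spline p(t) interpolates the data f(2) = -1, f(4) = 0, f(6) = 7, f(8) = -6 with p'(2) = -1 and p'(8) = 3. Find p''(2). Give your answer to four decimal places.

Let m_i = p''(x_i). Step sizes h_i = 2, 2, 2; slopes of the chords Δ_i = (y_(i+1) - y_i)/h_i = 1/2, 7/2, -13/2.
  2·m_0 + 8·m_1 + 2·m_2 = 6(Δ_1 - Δ_0) = 18
  2·m_1 + 8·m_2 + 2·m_3 = 6(Δ_2 - Δ_1) = -60
Clamped end conditions give two more equations: 2h_0·m_0 + h_0·m_1 = 6(Δ_0 - p'(2)) = 9 and h_2·m_2 + 2h_2·m_3 = 6(p'(8) - Δ_2) = 57.
Solving the tridiagonal system: m_0 = -23/30, m_1 = 181/30, m_2 = -431/30, m_3 = 643/30.

-0.7667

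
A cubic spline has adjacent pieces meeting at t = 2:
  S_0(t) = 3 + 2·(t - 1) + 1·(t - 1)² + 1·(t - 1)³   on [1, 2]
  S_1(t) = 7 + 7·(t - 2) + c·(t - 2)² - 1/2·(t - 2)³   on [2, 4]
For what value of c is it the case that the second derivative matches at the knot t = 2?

S_0''(t) = 2 + 6·(t - 1), so S_0''(2) = 8. On the right, S_1''(2) = 2c, so c = 4.

4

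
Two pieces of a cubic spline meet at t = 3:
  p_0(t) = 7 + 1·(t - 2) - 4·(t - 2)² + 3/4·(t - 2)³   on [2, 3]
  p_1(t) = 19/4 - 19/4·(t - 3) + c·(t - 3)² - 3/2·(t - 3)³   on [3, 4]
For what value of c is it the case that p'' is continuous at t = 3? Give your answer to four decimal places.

p_0''(t) = -8 + 9/2·(t - 2), so p_0''(3) = -7/2. On the right, p_1''(3) = 2c, so c = -7/4.

-1.7500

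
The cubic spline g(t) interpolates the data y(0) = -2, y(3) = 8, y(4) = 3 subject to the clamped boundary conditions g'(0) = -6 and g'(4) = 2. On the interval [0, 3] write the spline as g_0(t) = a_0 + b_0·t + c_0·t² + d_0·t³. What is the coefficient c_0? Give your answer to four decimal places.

Write m_i for g''(x_i). With h_i = 3, 1 and divided differences Δ_i = 10/3, -5, the continuity of g' gives the tridiagonal system
  3·m_0 + 8·m_1 + 1·m_2 = 6(Δ_1 - Δ_0) = -50
Clamped end conditions give two more equations: 2h_0·m_0 + h_0·m_1 = 6(Δ_0 - g'(0)) = 56 and h_1·m_1 + 2h_1·m_2 = 6(g'(4) - Δ_1) = 42.
Solving the tridiagonal system: m_0 = 211/12, m_1 = -33/2, m_2 = 117/4.
On [0, 3], with g_0(t) = a_0 + b_0·t + c_0·t² + d_0·t³: c_0 = m_0/2 = 211/24, d_0 = (m_1 - m_0)/(6h_0) = -409/216, b_0 = Δ_0 - h_0(2m_0 + m_1)/6 = -6.

8.7917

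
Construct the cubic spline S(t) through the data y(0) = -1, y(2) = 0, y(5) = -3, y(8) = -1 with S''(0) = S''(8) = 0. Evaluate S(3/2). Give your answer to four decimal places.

With m_i denoting the second derivative at x_i, h_i = 2, 3, 3, and Δ_i = (y_(i+1) − y_i)/h_i = 1/2, -1, 2/3:
  2·m_0 + 10·m_1 + 3·m_2 = 6(Δ_1 - Δ_0) = -9
  3·m_1 + 12·m_2 + 3·m_3 = 6(Δ_2 - Δ_1) = 10
Natural end conditions: m_0 = m_3 = 0.
Forward elimination and back-substitution give m_0 = 0, m_1 = -46/37, m_2 = 127/111, m_3 = 0.
On [0, 2], S(t) = -1 + 203/222·t + 0·t² - 23/222·t³.
With t = 3/2: S(3/2) = 13/592.

0.0220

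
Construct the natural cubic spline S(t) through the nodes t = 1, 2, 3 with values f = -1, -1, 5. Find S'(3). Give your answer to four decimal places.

Let σ_i = S''(x_i). Step sizes h_i = 1, 1; slopes of the chords Δ_i = (y_(i+1) - y_i)/h_i = 0, 6.
  1·σ_0 + 4·σ_1 + 1·σ_2 = 6(Δ_1 - Δ_0) = 36
Natural end conditions: σ_0 = σ_2 = 0.
Solving: σ_0 = 0, σ_1 = 9, σ_2 = 0.
On [2, 3], S'(t) = b_1 + 2c_1·(t - 2) + 3d_1·(t - 2)² with b_1 = Δ_1 - h_1(2σ_1 + σ_2)/6 = 3, c_1 = σ_1/2 = 9/2, d_1 = (σ_2 - σ_1)/(6h_1) = -3/2. So S'(3) = 15/2.

7.5000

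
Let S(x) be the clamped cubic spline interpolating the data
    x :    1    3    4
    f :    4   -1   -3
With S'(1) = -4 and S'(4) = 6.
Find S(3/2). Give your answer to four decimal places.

2.5234

Put σ_i = S'' at the i-th knot. Here h = (2, 1) and Δ = (-5/2, -2), so the interior equations h_(i-1)·σ_(i-1) + 2(h_(i-1)+h_i)·σ_i + h_i·σ_(i+1) = 6(Δ_i − Δ_(i-1)) read
  2·σ_0 + 6·σ_1 + 1·σ_2 = 6(Δ_1 - Δ_0) = 3
Clamped end conditions give two more equations: 2h_0·σ_0 + h_0·σ_1 = 6(Δ_0 - S'(1)) = 9 and h_1·σ_1 + 2h_1·σ_2 = 6(S'(4) - Δ_1) = 48.
Hence σ_0 = 61/12, σ_1 = -17/3, σ_2 = 161/6.
On [1, 3], S(x) = 4 - 4·(x - 1) + 61/24·(x - 1)² - 43/48·(x - 1)³.
With (x - 1) = 1/2: S(3/2) = 323/128.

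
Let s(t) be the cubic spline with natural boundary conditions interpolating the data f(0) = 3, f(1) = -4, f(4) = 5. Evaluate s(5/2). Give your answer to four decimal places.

Put m_i = s'' at the i-th knot. Here h = (1, 3) and Δ = (-7, 3), so the interior equations h_(i-1)·m_(i-1) + 2(h_(i-1)+h_i)·m_i + h_i·m_(i+1) = 6(Δ_i − Δ_(i-1)) read
  1·m_0 + 8·m_1 + 3·m_2 = 6(Δ_1 - Δ_0) = 60
Natural end conditions: m_0 = m_2 = 0.
Solving: m_0 = 0, m_1 = 15/2, m_2 = 0.
On [1, 4], s(t) = -4 - 9/2·(t - 1) + 15/4·(t - 1)² - 5/12·(t - 1)³.
With (t - 1) = 3/2: s(5/2) = -119/32.

-3.7188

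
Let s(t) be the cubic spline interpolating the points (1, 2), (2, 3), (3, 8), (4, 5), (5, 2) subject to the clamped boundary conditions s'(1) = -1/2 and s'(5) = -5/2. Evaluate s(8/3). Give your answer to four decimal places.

With M_i denoting the second derivative at x_i, h_i = 1, 1, 1, 1, and Δ_i = (y_(i+1) − y_i)/h_i = 1, 5, -3, -3:
  1·M_0 + 4·M_1 + 1·M_2 = 6(Δ_1 - Δ_0) = 24
  1·M_1 + 4·M_2 + 1·M_3 = 6(Δ_2 - Δ_1) = -48
  1·M_2 + 4·M_3 + 1·M_4 = 6(Δ_3 - Δ_2) = 0
Clamped end conditions give two more equations: 2h_0·M_0 + h_0·M_1 = 6(Δ_0 - s'(1)) = 9 and h_3·M_3 + 2h_3·M_4 = 6(s'(5) - Δ_3) = 3.
Solving: M_0 = -1/2, M_1 = 10, M_2 = -31/2, M_3 = 4, M_4 = -1/2.
On [2, 3], s(t) = 3 + 17/4·(t - 2) + 5·(t - 2)² - 17/4·(t - 2)³.
With (t - 2) = 2/3: s(8/3) = 367/54.

6.7963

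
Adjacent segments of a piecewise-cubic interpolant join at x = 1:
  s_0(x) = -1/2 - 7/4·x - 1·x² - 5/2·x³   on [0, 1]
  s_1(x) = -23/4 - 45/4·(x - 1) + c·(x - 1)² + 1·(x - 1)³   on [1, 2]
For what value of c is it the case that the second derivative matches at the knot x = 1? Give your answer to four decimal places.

s_0''(x) = -2 - 15·x, so s_0''(1) = -17. On the right, s_1''(1) = 2c, so c = -17/2.

-8.5000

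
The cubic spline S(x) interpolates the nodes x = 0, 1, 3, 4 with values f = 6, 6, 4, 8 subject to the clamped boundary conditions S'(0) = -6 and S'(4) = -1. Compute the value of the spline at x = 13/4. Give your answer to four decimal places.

5.1902

Put m_i = S'' at the i-th knot. Here h = (1, 2, 1) and Δ = (0, -1, 4), so the interior equations h_(i-1)·m_(i-1) + 2(h_(i-1)+h_i)·m_i + h_i·m_(i+1) = 6(Δ_i − Δ_(i-1)) read
  1·m_0 + 6·m_1 + 2·m_2 = 6(Δ_1 - Δ_0) = -6
  2·m_1 + 6·m_2 + 1·m_3 = 6(Δ_2 - Δ_1) = 30
Clamped end conditions give two more equations: 2h_0·m_0 + h_0·m_1 = 6(Δ_0 - S'(0)) = 36 and h_2·m_2 + 2h_2·m_3 = 6(S'(4) - Δ_2) = -30.
Forward elimination and back-substitution give m_0 = 778/35, m_1 = -296/35, m_2 = 394/35, m_3 = -722/35.
On [3, 4], S(x) = 4 + 129/35·(x - 3) + 197/35·(x - 3)² - 186/35·(x - 3)³.
With (x - 3) = 1/4: S(13/4) = 5813/1120.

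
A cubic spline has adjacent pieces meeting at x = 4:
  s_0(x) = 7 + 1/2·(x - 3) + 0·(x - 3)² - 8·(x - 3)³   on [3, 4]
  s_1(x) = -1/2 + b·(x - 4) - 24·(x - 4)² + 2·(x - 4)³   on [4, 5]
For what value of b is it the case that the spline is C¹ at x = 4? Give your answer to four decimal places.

-23.5000

s_0'(x) = 1/2 + 0·(x - 3) - 24·(x - 3)², so s_0'(4) = -47/2. On the right, s_1'(4) = b, so b = -47/2.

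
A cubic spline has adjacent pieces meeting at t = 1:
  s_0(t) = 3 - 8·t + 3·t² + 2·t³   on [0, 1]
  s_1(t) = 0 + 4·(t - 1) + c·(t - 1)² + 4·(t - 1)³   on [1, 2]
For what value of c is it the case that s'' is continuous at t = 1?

9

s_0''(t) = 6 + 12·t, so s_0''(1) = 18. On the right, s_1''(1) = 2c, so c = 9.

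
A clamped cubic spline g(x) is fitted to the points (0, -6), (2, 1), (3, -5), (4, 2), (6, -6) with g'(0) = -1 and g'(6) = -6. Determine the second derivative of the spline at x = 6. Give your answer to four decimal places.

Write σ_i for g''(x_i). With h_i = 2, 1, 1, 2 and divided differences Δ_i = 7/2, -6, 7, -4, the continuity of g' gives the tridiagonal system
  2·σ_0 + 6·σ_1 + 1·σ_2 = 6(Δ_1 - Δ_0) = -57
  1·σ_1 + 4·σ_2 + 1·σ_3 = 6(Δ_2 - Δ_1) = 78
  1·σ_2 + 6·σ_3 + 2·σ_4 = 6(Δ_3 - Δ_2) = -66
Clamped end conditions give two more equations: 2h_0·σ_0 + h_0·σ_1 = 6(Δ_0 - g'(0)) = 27 and h_3·σ_3 + 2h_3·σ_4 = 6(g'(6) - Δ_3) = -12.
Solving the tridiagonal system: σ_0 = 2003/120, σ_1 = -1193/60, σ_2 = 347/12, σ_3 = -1067/60, σ_4 = 707/120.

5.8917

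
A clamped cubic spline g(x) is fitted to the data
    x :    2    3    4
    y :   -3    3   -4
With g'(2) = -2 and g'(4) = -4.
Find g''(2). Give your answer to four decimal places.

Put M_i = g'' at the i-th knot. Here h = (1, 1) and Δ = (6, -7), so the interior equations h_(i-1)·M_(i-1) + 2(h_(i-1)+h_i)·M_i + h_i·M_(i+1) = 6(Δ_i − Δ_(i-1)) read
  1·M_0 + 4·M_1 + 1·M_2 = 6(Δ_1 - Δ_0) = -78
Clamped end conditions give two more equations: 2h_0·M_0 + h_0·M_1 = 6(Δ_0 - g'(2)) = 48 and h_1·M_1 + 2h_1·M_2 = 6(g'(4) - Δ_1) = 18.
Solving the tridiagonal system: M_0 = 85/2, M_1 = -37, M_2 = 55/2.

42.5000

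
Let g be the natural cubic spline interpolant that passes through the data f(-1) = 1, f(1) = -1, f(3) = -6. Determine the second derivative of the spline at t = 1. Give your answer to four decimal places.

-1.1250

Let σ_i = g''(x_i). Step sizes h_i = 2, 2; slopes of the chords Δ_i = (y_(i+1) - y_i)/h_i = -1, -5/2.
  2·σ_0 + 8·σ_1 + 2·σ_2 = 6(Δ_1 - Δ_0) = -9
Natural end conditions: σ_0 = σ_2 = 0.
Forward elimination and back-substitution give σ_0 = 0, σ_1 = -9/8, σ_2 = 0.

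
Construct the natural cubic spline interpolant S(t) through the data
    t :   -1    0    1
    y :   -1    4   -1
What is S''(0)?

-15

Put M_i = S'' at the i-th knot. Here h = (1, 1) and Δ = (5, -5), so the interior equations h_(i-1)·M_(i-1) + 2(h_(i-1)+h_i)·M_i + h_i·M_(i+1) = 6(Δ_i − Δ_(i-1)) read
  1·M_0 + 4·M_1 + 1·M_2 = 6(Δ_1 - Δ_0) = -60
Natural end conditions: M_0 = M_2 = 0.
Hence M_0 = 0, M_1 = -15, M_2 = 0.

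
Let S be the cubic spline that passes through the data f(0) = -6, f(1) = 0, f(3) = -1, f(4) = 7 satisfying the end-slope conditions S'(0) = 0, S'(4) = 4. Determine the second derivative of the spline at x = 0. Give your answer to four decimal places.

Put M_i = S'' at the i-th knot. Here h = (1, 2, 1) and Δ = (6, -1/2, 8), so the interior equations h_(i-1)·M_(i-1) + 2(h_(i-1)+h_i)·M_i + h_i·M_(i+1) = 6(Δ_i − Δ_(i-1)) read
  1·M_0 + 6·M_1 + 2·M_2 = 6(Δ_1 - Δ_0) = -39
  2·M_1 + 6·M_2 + 1·M_3 = 6(Δ_2 - Δ_1) = 51
Clamped end conditions give two more equations: 2h_0·M_0 + h_0·M_1 = 6(Δ_0 - S'(0)) = 36 and h_2·M_2 + 2h_2·M_3 = 6(S'(4) - Δ_2) = -24.
Solving: M_0 = 923/35, M_1 = -586/35, M_2 = 614/35, M_3 = -727/35.

26.3714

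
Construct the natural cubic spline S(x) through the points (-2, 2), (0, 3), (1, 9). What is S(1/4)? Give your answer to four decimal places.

Write M_i for S''(x_i). With h_i = 2, 1 and divided differences Δ_i = 1/2, 6, the continuity of S' gives the tridiagonal system
  2·M_0 + 6·M_1 + 1·M_2 = 6(Δ_1 - Δ_0) = 33
Natural end conditions: M_0 = M_2 = 0.
Solving the tridiagonal system: M_0 = 0, M_1 = 11/2, M_2 = 0.
On [0, 1], S(x) = 3 + 25/6·x + 11/4·x² - 11/12·x³.
With x = 1/4: S(1/4) = 1075/256.

4.1992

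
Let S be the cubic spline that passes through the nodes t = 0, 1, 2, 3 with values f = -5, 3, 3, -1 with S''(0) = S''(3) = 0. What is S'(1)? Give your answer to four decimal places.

Let σ_i = S''(x_i). Step sizes h_i = 1, 1, 1; slopes of the chords Δ_i = (y_(i+1) - y_i)/h_i = 8, 0, -4.
  1·σ_0 + 4·σ_1 + 1·σ_2 = 6(Δ_1 - Δ_0) = -48
  1·σ_1 + 4·σ_2 + 1·σ_3 = 6(Δ_2 - Δ_1) = -24
Natural end conditions: σ_0 = σ_3 = 0.
Solving the tridiagonal system: σ_0 = 0, σ_1 = -56/5, σ_2 = -16/5, σ_3 = 0.
On [1, 2], S'(t) = b_1 + 2c_1·(t - 1) + 3d_1·(t - 1)² with b_1 = Δ_1 - h_1(2σ_1 + σ_2)/6 = 64/15, c_1 = σ_1/2 = -28/5, d_1 = (σ_2 - σ_1)/(6h_1) = 4/3. So S'(1) = 64/15.

4.2667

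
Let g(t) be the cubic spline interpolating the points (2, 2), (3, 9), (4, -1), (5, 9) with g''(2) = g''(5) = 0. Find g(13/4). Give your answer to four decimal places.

6.9094

Put σ_i = g'' at the i-th knot. Here h = (1, 1, 1) and Δ = (7, -10, 10), so the interior equations h_(i-1)·σ_(i-1) + 2(h_(i-1)+h_i)·σ_i + h_i·σ_(i+1) = 6(Δ_i − Δ_(i-1)) read
  1·σ_0 + 4·σ_1 + 1·σ_2 = 6(Δ_1 - Δ_0) = -102
  1·σ_1 + 4·σ_2 + 1·σ_3 = 6(Δ_2 - Δ_1) = 120
Natural end conditions: σ_0 = σ_3 = 0.
Solving: σ_0 = 0, σ_1 = -176/5, σ_2 = 194/5, σ_3 = 0.
On [3, 4], g(t) = 9 - 71/15·(t - 3) - 88/5·(t - 3)² + 37/3·(t - 3)³.
With (t - 3) = 1/4: g(13/4) = 2211/320.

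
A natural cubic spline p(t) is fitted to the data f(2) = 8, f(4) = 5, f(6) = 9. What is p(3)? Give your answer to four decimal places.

5.8438

Let M_i = p''(x_i). Step sizes h_i = 2, 2; slopes of the chords Δ_i = (y_(i+1) - y_i)/h_i = -3/2, 2.
  2·M_0 + 8·M_1 + 2·M_2 = 6(Δ_1 - Δ_0) = 21
Natural end conditions: M_0 = M_2 = 0.
Solving: M_0 = 0, M_1 = 21/8, M_2 = 0.
On [2, 4], p(t) = 8 - 19/8·(t - 2) + 0·(t - 2)² + 7/32·(t - 2)³.
With (t - 2) = 1: p(3) = 187/32.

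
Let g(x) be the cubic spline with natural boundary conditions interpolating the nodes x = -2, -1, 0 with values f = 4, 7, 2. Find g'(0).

-7

Let M_i = g''(x_i). Step sizes h_i = 1, 1; slopes of the chords Δ_i = (y_(i+1) - y_i)/h_i = 3, -5.
  1·M_0 + 4·M_1 + 1·M_2 = 6(Δ_1 - Δ_0) = -48
Natural end conditions: M_0 = M_2 = 0.
Forward elimination and back-substitution give M_0 = 0, M_1 = -12, M_2 = 0.
On [-1, 0], g'(x) = b_1 + 2c_1·(x + 1) + 3d_1·(x + 1)² with b_1 = Δ_1 - h_1(2M_1 + M_2)/6 = -1, c_1 = M_1/2 = -6, d_1 = (M_2 - M_1)/(6h_1) = 2. So g'(0) = -7.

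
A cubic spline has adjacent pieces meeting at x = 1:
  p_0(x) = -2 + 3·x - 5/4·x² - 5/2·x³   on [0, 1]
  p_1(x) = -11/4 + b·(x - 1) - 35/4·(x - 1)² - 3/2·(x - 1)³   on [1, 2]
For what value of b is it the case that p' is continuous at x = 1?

p_0'(x) = 3 - 5/2·x - 15/2·x², so p_0'(1) = -7. On the right, p_1'(1) = b, so b = -7.

-7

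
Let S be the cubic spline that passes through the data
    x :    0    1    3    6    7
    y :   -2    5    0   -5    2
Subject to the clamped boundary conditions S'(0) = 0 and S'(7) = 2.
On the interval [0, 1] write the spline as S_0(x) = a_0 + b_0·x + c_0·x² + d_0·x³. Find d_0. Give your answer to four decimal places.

Put σ_i = S'' at the i-th knot. Here h = (1, 2, 3, 1) and Δ = (7, -5/2, -5/3, 7), so the interior equations h_(i-1)·σ_(i-1) + 2(h_(i-1)+h_i)·σ_i + h_i·σ_(i+1) = 6(Δ_i − Δ_(i-1)) read
  1·σ_0 + 6·σ_1 + 2·σ_2 = 6(Δ_1 - Δ_0) = -57
  2·σ_1 + 10·σ_2 + 3·σ_3 = 6(Δ_2 - Δ_1) = 5
  3·σ_2 + 8·σ_3 + 1·σ_4 = 6(Δ_3 - Δ_2) = 52
Clamped end conditions give two more equations: 2h_0·σ_0 + h_0·σ_1 = 6(Δ_0 - S'(0)) = 42 and h_3·σ_3 + 2h_3·σ_4 = 6(S'(7) - Δ_3) = -30.
Forward elimination and back-substitution give σ_0 = 6269/222, σ_1 = -1607/111, σ_2 = 361/444, σ_3 = 637/74, σ_4 = -2857/148.
On [0, 1], with S_0(x) = a_0 + b_0·x + c_0·x² + d_0·x³: c_0 = σ_0/2 = 6269/444, d_0 = (σ_1 - σ_0)/(6h_0) = -3161/444, b_0 = Δ_0 - h_0(2σ_0 + σ_1)/6 = 0.

-7.1194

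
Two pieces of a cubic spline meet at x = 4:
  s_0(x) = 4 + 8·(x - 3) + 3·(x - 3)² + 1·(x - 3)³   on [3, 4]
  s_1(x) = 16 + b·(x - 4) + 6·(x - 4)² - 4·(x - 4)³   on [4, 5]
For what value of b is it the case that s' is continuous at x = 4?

s_0'(x) = 8 + 6·(x - 3) + 3·(x - 3)², so s_0'(4) = 17. On the right, s_1'(4) = b, so b = 17.

17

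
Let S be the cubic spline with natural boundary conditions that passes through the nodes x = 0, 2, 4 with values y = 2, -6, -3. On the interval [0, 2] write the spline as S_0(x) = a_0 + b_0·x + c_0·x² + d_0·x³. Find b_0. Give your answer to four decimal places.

-5.3750

Write M_i for S''(x_i). With h_i = 2, 2 and divided differences Δ_i = -4, 3/2, the continuity of S' gives the tridiagonal system
  2·M_0 + 8·M_1 + 2·M_2 = 6(Δ_1 - Δ_0) = 33
Natural end conditions: M_0 = M_2 = 0.
Forward elimination and back-substitution give M_0 = 0, M_1 = 33/8, M_2 = 0.
On [0, 2], with S_0(x) = a_0 + b_0·x + c_0·x² + d_0·x³: c_0 = M_0/2 = 0, d_0 = (M_1 - M_0)/(6h_0) = 11/32, b_0 = Δ_0 - h_0(2M_0 + M_1)/6 = -43/8.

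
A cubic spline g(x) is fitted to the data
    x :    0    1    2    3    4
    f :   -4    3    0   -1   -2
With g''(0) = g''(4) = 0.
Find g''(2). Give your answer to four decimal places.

7.7143

Write m_i for g''(x_i). With h_i = 1, 1, 1, 1 and divided differences Δ_i = 7, -3, -1, -1, the continuity of g' gives the tridiagonal system
  1·m_0 + 4·m_1 + 1·m_2 = 6(Δ_1 - Δ_0) = -60
  1·m_1 + 4·m_2 + 1·m_3 = 6(Δ_2 - Δ_1) = 12
  1·m_2 + 4·m_3 + 1·m_4 = 6(Δ_3 - Δ_2) = 0
Natural end conditions: m_0 = m_4 = 0.
Hence m_0 = 0, m_1 = -237/14, m_2 = 54/7, m_3 = -27/14, m_4 = 0.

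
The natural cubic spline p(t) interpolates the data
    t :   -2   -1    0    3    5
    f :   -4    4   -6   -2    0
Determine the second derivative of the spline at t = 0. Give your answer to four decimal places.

With m_i denoting the second derivative at x_i, h_i = 1, 1, 3, 2, and Δ_i = (y_(i+1) − y_i)/h_i = 8, -10, 4/3, 1:
  1·m_0 + 4·m_1 + 1·m_2 = 6(Δ_1 - Δ_0) = -108
  1·m_1 + 8·m_2 + 3·m_3 = 6(Δ_2 - Δ_1) = 68
  3·m_2 + 10·m_3 + 2·m_4 = 6(Δ_3 - Δ_2) = -2
Natural end conditions: m_0 = m_4 = 0.
Solving the tridiagonal system: m_0 = 0, m_1 = -4177/137, m_2 = 1912/137, m_3 = -601/137, m_4 = 0.

13.9562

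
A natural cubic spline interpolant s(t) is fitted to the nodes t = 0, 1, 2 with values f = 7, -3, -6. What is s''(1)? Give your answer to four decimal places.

Write M_i for s''(x_i). With h_i = 1, 1 and divided differences Δ_i = -10, -3, the continuity of s' gives the tridiagonal system
  1·M_0 + 4·M_1 + 1·M_2 = 6(Δ_1 - Δ_0) = 42
Natural end conditions: M_0 = M_2 = 0.
Forward elimination and back-substitution give M_0 = 0, M_1 = 21/2, M_2 = 0.

10.5000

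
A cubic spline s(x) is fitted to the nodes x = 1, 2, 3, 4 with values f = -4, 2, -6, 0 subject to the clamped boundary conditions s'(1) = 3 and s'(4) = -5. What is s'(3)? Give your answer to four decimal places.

Write σ_i for s''(x_i). With h_i = 1, 1, 1 and divided differences Δ_i = 6, -8, 6, the continuity of s' gives the tridiagonal system
  1·σ_0 + 4·σ_1 + 1·σ_2 = 6(Δ_1 - Δ_0) = -84
  1·σ_1 + 4·σ_2 + 1·σ_3 = 6(Δ_2 - Δ_1) = 84
Clamped end conditions give two more equations: 2h_0·σ_0 + h_0·σ_1 = 6(Δ_0 - s'(1)) = 18 and h_2·σ_2 + 2h_2·σ_3 = 6(s'(4) - Δ_2) = -66.
Hence σ_0 = 86/3, σ_1 = -118/3, σ_2 = 134/3, σ_3 = -166/3.
On [3, 4], s'(x) = b_2 + 2c_2·(x - 3) + 3d_2·(x - 3)² with b_2 = Δ_2 - h_2(2σ_2 + σ_3)/6 = 1/3, c_2 = σ_2/2 = 67/3, d_2 = (σ_3 - σ_2)/(6h_2) = -50/3. So s'(3) = 1/3.

0.3333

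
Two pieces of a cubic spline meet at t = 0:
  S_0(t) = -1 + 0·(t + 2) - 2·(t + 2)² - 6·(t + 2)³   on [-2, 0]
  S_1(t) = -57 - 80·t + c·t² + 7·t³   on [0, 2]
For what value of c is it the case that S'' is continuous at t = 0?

S_0''(t) = -4 - 36·(t + 2), so S_0''(0) = -76. On the right, S_1''(0) = 2c, so c = -38.

-38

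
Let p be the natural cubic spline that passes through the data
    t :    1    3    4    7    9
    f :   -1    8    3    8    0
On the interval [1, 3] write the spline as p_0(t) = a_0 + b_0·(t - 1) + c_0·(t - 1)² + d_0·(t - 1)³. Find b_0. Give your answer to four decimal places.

Put M_i = p'' at the i-th knot. Here h = (2, 1, 3, 2) and Δ = (9/2, -5, 5/3, -4), so the interior equations h_(i-1)·M_(i-1) + 2(h_(i-1)+h_i)·M_i + h_i·M_(i+1) = 6(Δ_i − Δ_(i-1)) read
  2·M_0 + 6·M_1 + 1·M_2 = 6(Δ_1 - Δ_0) = -57
  1·M_1 + 8·M_2 + 3·M_3 = 6(Δ_2 - Δ_1) = 40
  3·M_2 + 10·M_3 + 2·M_4 = 6(Δ_3 - Δ_2) = -34
Natural end conditions: M_0 = M_4 = 0.
Hence M_0 = 0, M_1 = -4549/416, M_2 = 1791/208, M_3 = -2489/416, M_4 = 0.
On [1, 3], with p_0(t) = a_0 + b_0·(t - 1) + c_0·(t - 1)² + d_0·(t - 1)³: c_0 = M_0/2 = 0, d_0 = (M_1 - M_0)/(6h_0) = -4549/4992, b_0 = Δ_0 - h_0(2M_0 + M_1)/6 = 10165/1248.

8.1450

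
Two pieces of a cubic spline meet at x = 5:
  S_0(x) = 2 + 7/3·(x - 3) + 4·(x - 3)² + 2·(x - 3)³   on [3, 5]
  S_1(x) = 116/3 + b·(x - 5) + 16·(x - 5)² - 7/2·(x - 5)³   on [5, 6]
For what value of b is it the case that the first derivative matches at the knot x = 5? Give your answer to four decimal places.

S_0'(x) = 7/3 + 8·(x - 3) + 6·(x - 3)², so S_0'(5) = 127/3. On the right, S_1'(5) = b, so b = 127/3.

42.3333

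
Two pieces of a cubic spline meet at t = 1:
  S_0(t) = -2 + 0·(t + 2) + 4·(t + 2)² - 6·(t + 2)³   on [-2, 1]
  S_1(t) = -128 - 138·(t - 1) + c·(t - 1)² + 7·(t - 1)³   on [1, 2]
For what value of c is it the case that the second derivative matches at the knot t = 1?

-50

S_0''(t) = 8 - 36·(t + 2), so S_0''(1) = -100. On the right, S_1''(1) = 2c, so c = -50.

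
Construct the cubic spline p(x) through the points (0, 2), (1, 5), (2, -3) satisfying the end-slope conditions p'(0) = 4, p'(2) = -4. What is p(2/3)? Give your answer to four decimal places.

5.0741

With M_i denoting the second derivative at x_i, h_i = 1, 1, and Δ_i = (y_(i+1) − y_i)/h_i = 3, -8:
  1·M_0 + 4·M_1 + 1·M_2 = 6(Δ_1 - Δ_0) = -66
Clamped end conditions give two more equations: 2h_0·M_0 + h_0·M_1 = 6(Δ_0 - p'(0)) = -6 and h_1·M_1 + 2h_1·M_2 = 6(p'(2) - Δ_1) = 24.
Forward elimination and back-substitution give M_0 = 19/2, M_1 = -25, M_2 = 49/2.
On [0, 1], p(x) = 2 + 4·x + 19/4·x² - 23/4·x³.
With x = 2/3: p(2/3) = 137/27.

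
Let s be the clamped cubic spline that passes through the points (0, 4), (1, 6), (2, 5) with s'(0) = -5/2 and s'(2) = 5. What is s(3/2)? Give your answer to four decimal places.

Let M_i = s''(x_i). Step sizes h_i = 1, 1; slopes of the chords Δ_i = (y_(i+1) - y_i)/h_i = 2, -1.
  1·M_0 + 4·M_1 + 1·M_2 = 6(Δ_1 - Δ_0) = -18
Clamped end conditions give two more equations: 2h_0·M_0 + h_0·M_1 = 6(Δ_0 - s'(0)) = 27 and h_1·M_1 + 2h_1·M_2 = 6(s'(2) - Δ_1) = 36.
Forward elimination and back-substitution give M_0 = 87/4, M_1 = -33/2, M_2 = 105/4.
On [1, 2], s(x) = 6 + 1/8·(x - 1) - 33/4·(x - 1)² + 57/8·(x - 1)³.
With (x - 1) = 1/2: s(3/2) = 313/64.

4.8906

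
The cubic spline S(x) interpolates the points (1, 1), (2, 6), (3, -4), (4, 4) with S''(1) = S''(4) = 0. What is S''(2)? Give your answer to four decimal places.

-31.2000

With M_i denoting the second derivative at x_i, h_i = 1, 1, 1, and Δ_i = (y_(i+1) − y_i)/h_i = 5, -10, 8:
  1·M_0 + 4·M_1 + 1·M_2 = 6(Δ_1 - Δ_0) = -90
  1·M_1 + 4·M_2 + 1·M_3 = 6(Δ_2 - Δ_1) = 108
Natural end conditions: M_0 = M_3 = 0.
Hence M_0 = 0, M_1 = -156/5, M_2 = 174/5, M_3 = 0.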